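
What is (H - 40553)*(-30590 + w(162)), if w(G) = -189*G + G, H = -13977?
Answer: 3328838380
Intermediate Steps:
w(G) = -188*G
(H - 40553)*(-30590 + w(162)) = (-13977 - 40553)*(-30590 - 188*162) = -54530*(-30590 - 30456) = -54530*(-61046) = 3328838380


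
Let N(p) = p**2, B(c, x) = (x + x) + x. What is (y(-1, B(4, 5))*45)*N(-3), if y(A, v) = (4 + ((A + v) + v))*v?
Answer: 200475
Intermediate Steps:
B(c, x) = 3*x (B(c, x) = 2*x + x = 3*x)
y(A, v) = v*(4 + A + 2*v) (y(A, v) = (4 + (A + 2*v))*v = (4 + A + 2*v)*v = v*(4 + A + 2*v))
(y(-1, B(4, 5))*45)*N(-3) = (((3*5)*(4 - 1 + 2*(3*5)))*45)*(-3)**2 = ((15*(4 - 1 + 2*15))*45)*9 = ((15*(4 - 1 + 30))*45)*9 = ((15*33)*45)*9 = (495*45)*9 = 22275*9 = 200475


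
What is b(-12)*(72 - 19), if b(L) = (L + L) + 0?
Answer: -1272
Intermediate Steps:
b(L) = 2*L (b(L) = 2*L + 0 = 2*L)
b(-12)*(72 - 19) = (2*(-12))*(72 - 19) = -24*53 = -1272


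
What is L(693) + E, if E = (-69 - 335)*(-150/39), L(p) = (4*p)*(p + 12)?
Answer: 25425580/13 ≈ 1.9558e+6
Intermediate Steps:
L(p) = 4*p*(12 + p) (L(p) = (4*p)*(12 + p) = 4*p*(12 + p))
E = 20200/13 (E = -(-60600)/39 = -404*(-50/13) = 20200/13 ≈ 1553.8)
L(693) + E = 4*693*(12 + 693) + 20200/13 = 4*693*705 + 20200/13 = 1954260 + 20200/13 = 25425580/13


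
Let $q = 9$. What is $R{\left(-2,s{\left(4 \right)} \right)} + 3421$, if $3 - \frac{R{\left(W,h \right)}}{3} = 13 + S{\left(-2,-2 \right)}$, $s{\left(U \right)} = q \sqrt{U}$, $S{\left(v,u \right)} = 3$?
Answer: $3382$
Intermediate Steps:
$s{\left(U \right)} = 9 \sqrt{U}$
$R{\left(W,h \right)} = -39$ ($R{\left(W,h \right)} = 9 - 3 \left(13 + 3\right) = 9 - 48 = -39$)
$R{\left(-2,s{\left(4 \right)} \right)} + 3421 = -39 + 3421 = 3382$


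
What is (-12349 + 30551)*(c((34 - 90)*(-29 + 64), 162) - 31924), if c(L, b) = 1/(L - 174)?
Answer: -620013060517/1067 ≈ -5.8108e+8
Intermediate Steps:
c(L, b) = 1/(-174 + L)
(-12349 + 30551)*(c((34 - 90)*(-29 + 64), 162) - 31924) = (-12349 + 30551)*(1/(-174 + (34 - 90)*(-29 + 64)) - 31924) = 18202*(1/(-174 - 56*35) - 31924) = 18202*(1/(-174 - 1960) - 31924) = 18202*(1/(-2134) - 31924) = 18202*(-1/2134 - 31924) = 18202*(-68125817/2134) = -620013060517/1067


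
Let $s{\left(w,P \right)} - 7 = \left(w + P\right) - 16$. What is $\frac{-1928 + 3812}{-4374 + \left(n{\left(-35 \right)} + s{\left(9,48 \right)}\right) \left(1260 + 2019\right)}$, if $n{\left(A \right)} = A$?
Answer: $\frac{628}{12751} \approx 0.049251$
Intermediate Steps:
$s{\left(w,P \right)} = -9 + P + w$ ($s{\left(w,P \right)} = 7 - \left(16 - P - w\right) = 7 + \left(-16 + P + w\right) = -9 + P + w$)
$\frac{-1928 + 3812}{-4374 + \left(n{\left(-35 \right)} + s{\left(9,48 \right)}\right) \left(1260 + 2019\right)} = \frac{-1928 + 3812}{-4374 + \left(-35 + \left(-9 + 48 + 9\right)\right) \left(1260 + 2019\right)} = \frac{1884}{-4374 + \left(-35 + 48\right) 3279} = \frac{1884}{-4374 + 13 \cdot 3279} = \frac{1884}{-4374 + 42627} = \frac{1884}{38253} = 1884 \cdot \frac{1}{38253} = \frac{628}{12751}$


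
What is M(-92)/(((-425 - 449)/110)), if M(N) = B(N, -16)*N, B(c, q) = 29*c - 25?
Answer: -592460/19 ≈ -31182.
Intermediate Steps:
B(c, q) = -25 + 29*c
M(N) = N*(-25 + 29*N) (M(N) = (-25 + 29*N)*N = N*(-25 + 29*N))
M(-92)/(((-425 - 449)/110)) = (-92*(-25 + 29*(-92)))/(((-425 - 449)/110)) = (-92*(-25 - 2668))/((-874*1/110)) = (-92*(-2693))/(-437/55) = 247756*(-55/437) = -592460/19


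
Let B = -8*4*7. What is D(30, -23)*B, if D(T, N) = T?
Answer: -6720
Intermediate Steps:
B = -224 (B = -32*7 = -224)
D(30, -23)*B = 30*(-224) = -6720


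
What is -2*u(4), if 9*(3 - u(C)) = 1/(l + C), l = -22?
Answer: -487/81 ≈ -6.0123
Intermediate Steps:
u(C) = 3 - 1/(9*(-22 + C))
-2*u(4) = -2*(-595 + 27*4)/(9*(-22 + 4)) = -2*(-595 + 108)/(9*(-18)) = -2*(-1)*(-487)/(9*18) = -2*487/162 = -487/81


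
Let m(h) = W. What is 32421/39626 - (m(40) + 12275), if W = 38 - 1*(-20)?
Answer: -488675037/39626 ≈ -12332.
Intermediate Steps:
W = 58 (W = 38 + 20 = 58)
m(h) = 58
32421/39626 - (m(40) + 12275) = 32421/39626 - (58 + 12275) = 32421*(1/39626) - 1*12333 = 32421/39626 - 12333 = -488675037/39626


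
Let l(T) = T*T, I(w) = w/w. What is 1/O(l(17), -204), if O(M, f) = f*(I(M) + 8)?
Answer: -1/1836 ≈ -0.00054466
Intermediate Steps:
I(w) = 1
l(T) = T²
O(M, f) = 9*f (O(M, f) = f*(1 + 8) = f*9 = 9*f)
1/O(l(17), -204) = 1/(9*(-204)) = 1/(-1836) = -1/1836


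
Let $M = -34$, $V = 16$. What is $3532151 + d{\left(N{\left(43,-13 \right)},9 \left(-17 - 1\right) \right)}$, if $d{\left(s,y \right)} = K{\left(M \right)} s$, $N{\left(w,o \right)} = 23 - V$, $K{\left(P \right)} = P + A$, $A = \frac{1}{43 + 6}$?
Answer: $\frac{24723392}{7} \approx 3.5319 \cdot 10^{6}$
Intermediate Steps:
$A = \frac{1}{49} \approx 0.020408$
$K{\left(P \right)} = \frac{1}{49} + P$ ($K{\left(P \right)} = P + \frac{1}{49} = \frac{1}{49} + P$)
$N{\left(w,o \right)} = 7$ ($N{\left(w,o \right)} = 23 - 16 = 7$)
$d{\left(s,y \right)} = - \frac{1665 s}{49}$ ($d{\left(s,y \right)} = \left(\frac{1}{49} - 34\right) s = - \frac{1665 s}{49}$)
$3532151 + d{\left(N{\left(43,-13 \right)},9 \left(-17 - 1\right) \right)} = 3532151 - \frac{1665}{7} = \frac{24723392}{7}$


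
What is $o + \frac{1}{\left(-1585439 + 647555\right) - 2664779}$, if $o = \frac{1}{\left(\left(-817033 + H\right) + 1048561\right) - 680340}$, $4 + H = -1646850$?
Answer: $- \frac{5698329}{7549978358558} \approx -7.5475 \cdot 10^{-7}$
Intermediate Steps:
$H = -1646854$ ($H = -4 - 1646850 = -1646854$)
$o = - \frac{1}{2095666}$ ($o = \frac{1}{\left(\left(-817033 - 1646854\right) + 1048561\right) - 680340} = \frac{1}{\left(-2463887 + 1048561\right) - 680340} = \frac{1}{-1415326 - 680340} = \frac{1}{-2095666} = - \frac{1}{2095666} \approx -4.7718 \cdot 10^{-7}$)
$o + \frac{1}{\left(-1585439 + 647555\right) - 2664779} = - \frac{1}{2095666} + \frac{1}{\left(-1585439 + 647555\right) - 2664779} = - \frac{1}{2095666} + \frac{1}{-937884 - 2664779} = - \frac{1}{2095666} + \frac{1}{-3602663} = - \frac{1}{2095666} - \frac{1}{3602663} = - \frac{5698329}{7549978358558}$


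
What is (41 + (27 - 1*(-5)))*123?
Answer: 8979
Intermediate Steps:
(41 + (27 - 1*(-5)))*123 = (41 + (27 + 5))*123 = (41 + 32)*123 = 73*123 = 8979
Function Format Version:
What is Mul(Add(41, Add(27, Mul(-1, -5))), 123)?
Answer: 8979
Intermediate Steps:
Mul(Add(41, Add(27, Mul(-1, -5))), 123) = Mul(Add(41, Add(27, 5)), 123) = Mul(Add(41, 32), 123) = Mul(73, 123) = 8979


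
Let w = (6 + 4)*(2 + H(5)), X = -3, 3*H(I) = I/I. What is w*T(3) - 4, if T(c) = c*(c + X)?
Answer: -4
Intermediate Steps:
H(I) = ⅓ (H(I) = (I/I)/3 = (⅓)*1 = ⅓)
T(c) = c*(-3 + c) (T(c) = c*(c - 3) = c*(-3 + c))
w = 70/3 (w = (6 + 4)*(2 + ⅓) = 10*(7/3) = 70/3 ≈ 23.333)
w*T(3) - 4 = 70*(3*(-3 + 3))/3 - 4 = 70*(3*0)/3 - 4 = (70/3)*0 - 4 = 0 - 4 = -4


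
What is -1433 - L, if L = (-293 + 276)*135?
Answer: 862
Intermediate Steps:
L = -2295 (L = -17*135 = -2295)
-1433 - L = -1433 - 1*(-2295) = -1433 + 2295 = 862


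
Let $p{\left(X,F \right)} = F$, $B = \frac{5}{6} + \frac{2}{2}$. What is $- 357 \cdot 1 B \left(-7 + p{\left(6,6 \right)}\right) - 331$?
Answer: $\frac{647}{2} \approx 323.5$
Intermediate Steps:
$B = \frac{11}{6}$ ($B = 5 \cdot \frac{1}{6} + 2 \cdot \frac{1}{2} = \frac{5}{6} + 1 = \frac{11}{6} \approx 1.8333$)
$- 357 \cdot 1 B \left(-7 + p{\left(6,6 \right)}\right) - 331 = - 357 \cdot 1 \cdot \frac{11}{6} \left(-7 + 6\right) - 331 = - 357 \cdot \frac{11}{6} \left(-1\right) - 331 = \left(-357\right) \left(- \frac{11}{6}\right) - 331 = \frac{1309}{2} - 331 = \frac{647}{2}$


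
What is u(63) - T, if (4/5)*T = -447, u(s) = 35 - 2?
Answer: 2367/4 ≈ 591.75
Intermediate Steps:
u(s) = 33
T = -2235/4 (T = (5/4)*(-447) = -2235/4 ≈ -558.75)
u(63) - T = 33 - 1*(-2235/4) = 33 + 2235/4 = 2367/4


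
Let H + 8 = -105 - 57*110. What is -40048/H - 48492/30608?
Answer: 229066187/48842716 ≈ 4.6899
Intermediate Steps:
H = -6383 (H = -8 + (-105 - 57*110) = -8 + (-105 - 6270) = -8 - 6375 = -6383)
-40048/H - 48492/30608 = -40048/(-6383) - 48492/30608 = -40048*(-1/6383) - 48492*1/30608 = 40048/6383 - 12123/7652 = 229066187/48842716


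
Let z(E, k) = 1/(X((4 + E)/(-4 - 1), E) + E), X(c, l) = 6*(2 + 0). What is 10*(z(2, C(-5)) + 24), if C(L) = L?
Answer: 1685/7 ≈ 240.71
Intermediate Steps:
X(c, l) = 12 (X(c, l) = 6*2 = 12)
z(E, k) = 1/(12 + E)
10*(z(2, C(-5)) + 24) = 10*(1/(12 + 2) + 24) = 10*(1/14 + 24) = 10*(337/14) = 1685/7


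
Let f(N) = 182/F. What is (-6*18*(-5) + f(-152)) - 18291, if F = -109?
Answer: -1935041/109 ≈ -17753.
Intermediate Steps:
f(N) = -182/109 (f(N) = 182/(-109) = 182*(-1/109) = -182/109)
(-6*18*(-5) + f(-152)) - 18291 = (-6*18*(-5) - 182/109) - 18291 = (-108*(-5) - 182/109) - 18291 = (540 - 182/109) - 18291 = 58678/109 - 18291 = -1935041/109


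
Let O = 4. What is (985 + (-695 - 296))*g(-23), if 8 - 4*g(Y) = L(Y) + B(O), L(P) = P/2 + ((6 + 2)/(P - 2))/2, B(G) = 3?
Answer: -2499/100 ≈ -24.990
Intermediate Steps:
L(P) = P/2 + 4/(-2 + P) (L(P) = P*(½) + (8/(-2 + P))*(½) = P/2 + 4/(-2 + P))
g(Y) = 5/4 - (4 + Y²/2 - Y)/(4*(-2 + Y)) (g(Y) = 2 - ((4 + Y²/2 - Y)/(-2 + Y) + 3)/4 = 2 - (3 + (4 + Y²/2 - Y)/(-2 + Y))/4 = 2 + (-¾ - (4 + Y²/2 - Y)/(4*(-2 + Y))) = 5/4 - (4 + Y²/2 - Y)/(4*(-2 + Y)))
(985 + (-695 - 296))*g(-23) = (985 + (-695 - 296))*((-28 - 1*(-23)² + 12*(-23))/(8*(-2 - 23))) = (985 - 991)*((⅛)*(-28 - 1*529 - 276)/(-25)) = -3*(-1)*(-28 - 529 - 276)/(4*25) = -3*(-1)*(-833)/(4*25) = -6*833/200 = -2499/100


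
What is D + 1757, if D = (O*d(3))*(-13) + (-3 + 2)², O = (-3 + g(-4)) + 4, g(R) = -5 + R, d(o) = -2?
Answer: 1550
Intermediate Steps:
O = -8 (O = (-3 + (-5 - 4)) + 4 = (-3 - 9) + 4 = -12 + 4 = -8)
D = -207 (D = -8*(-2)*(-13) + (-3 + 2)² = 16*(-13) + (-1)² = -208 + 1 = -207)
D + 1757 = -207 + 1757 = 1550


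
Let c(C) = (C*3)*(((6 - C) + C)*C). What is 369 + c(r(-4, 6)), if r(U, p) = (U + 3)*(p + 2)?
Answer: 1521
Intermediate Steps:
r(U, p) = (2 + p)*(3 + U) (r(U, p) = (3 + U)*(2 + p) = (2 + p)*(3 + U))
c(C) = 18*C² (c(C) = (3*C)*(6*C) = 18*C²)
369 + c(r(-4, 6)) = 369 + 18*(6 + 2*(-4) + 3*6 - 4*6)² = 369 + 18*(6 - 8 + 18 - 24)² = 369 + 18*(-8)² = 369 + 18*64 = 369 + 1152 = 1521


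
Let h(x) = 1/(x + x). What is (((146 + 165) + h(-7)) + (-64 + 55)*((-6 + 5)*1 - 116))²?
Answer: 364619025/196 ≈ 1.8603e+6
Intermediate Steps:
h(x) = 1/(2*x)
(((146 + 165) + h(-7)) + (-64 + 55)*((-6 + 5)*1 - 116))² = (((146 + 165) + (½)/(-7)) + (-64 + 55)*((-6 + 5)*1 - 116))² = ((311 + (½)*(-⅐)) - 9*(-1*1 - 116))² = ((311 - 1/14) - 9*(-1 - 116))² = (4353/14 - 9*(-117))² = (4353/14 + 1053)² = (19095/14)² = 364619025/196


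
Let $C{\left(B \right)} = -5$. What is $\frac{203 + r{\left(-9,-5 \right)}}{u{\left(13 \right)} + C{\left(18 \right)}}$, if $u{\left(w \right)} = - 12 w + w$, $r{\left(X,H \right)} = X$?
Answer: $- \frac{97}{74} \approx -1.3108$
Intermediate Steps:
$u{\left(w \right)} = - 11 w$
$\frac{203 + r{\left(-9,-5 \right)}}{u{\left(13 \right)} + C{\left(18 \right)}} = \frac{203 - 9}{\left(-11\right) 13 - 5} = \frac{194}{-143 - 5} = \frac{194}{-148} = 194 \left(- \frac{1}{148}\right) = - \frac{97}{74}$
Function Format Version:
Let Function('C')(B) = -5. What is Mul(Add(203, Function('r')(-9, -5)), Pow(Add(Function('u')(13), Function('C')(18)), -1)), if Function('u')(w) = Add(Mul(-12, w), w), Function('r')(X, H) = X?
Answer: Rational(-97, 74) ≈ -1.3108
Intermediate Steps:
Function('u')(w) = Mul(-11, w)
Mul(Add(203, Function('r')(-9, -5)), Pow(Add(Function('u')(13), Function('C')(18)), -1)) = Mul(Add(203, -9), Pow(Add(Mul(-11, 13), -5), -1)) = Mul(194, Pow(Add(-143, -5), -1)) = Mul(194, Pow(-148, -1)) = Mul(194, Rational(-1, 148)) = Rational(-97, 74)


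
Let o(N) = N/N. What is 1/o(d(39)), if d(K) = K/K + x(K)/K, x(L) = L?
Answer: 1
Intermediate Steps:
d(K) = 2 (d(K) = K/K + K/K = 1 + 1 = 2)
o(N) = 1
1/o(d(39)) = 1/1 = 1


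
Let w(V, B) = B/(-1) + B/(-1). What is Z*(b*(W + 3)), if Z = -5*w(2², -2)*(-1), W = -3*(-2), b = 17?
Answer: 3060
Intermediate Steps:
W = 6
w(V, B) = -2*B (w(V, B) = B*(-1) + B*(-1) = -B - B = -2*B)
Z = 20 (Z = -(-10)*(-2)*(-1) = -5*4*(-1) = -20*(-1) = 20)
Z*(b*(W + 3)) = 20*(17*(6 + 3)) = 20*(17*9) = 20*153 = 3060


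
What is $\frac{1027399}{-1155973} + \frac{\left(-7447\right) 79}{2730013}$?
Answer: $- \frac{24369836152}{22068680543} \approx -1.1043$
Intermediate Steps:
$\frac{1027399}{-1155973} + \frac{\left(-7447\right) 79}{2730013} = 1027399 \left(- \frac{1}{1155973}\right) - \frac{53483}{248183} = - \frac{1027399}{1155973} - \frac{53483}{248183} = - \frac{24369836152}{22068680543}$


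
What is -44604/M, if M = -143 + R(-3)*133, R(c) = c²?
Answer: -22302/527 ≈ -42.319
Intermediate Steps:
M = 1054 (M = -143 + (-3)²*133 = -143 + 9*133 = -143 + 1197 = 1054)
-44604/M = -44604/1054 = -44604*1/1054 = -22302/527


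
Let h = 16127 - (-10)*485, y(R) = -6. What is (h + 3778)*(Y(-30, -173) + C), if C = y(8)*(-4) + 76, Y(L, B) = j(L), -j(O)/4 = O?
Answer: 5446100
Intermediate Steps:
j(O) = -4*O
Y(L, B) = -4*L
C = 100 (C = -6*(-4) + 76 = 24 + 76 = 100)
h = 20977 (h = 16127 - 1*(-4850) = 16127 + 4850 = 20977)
(h + 3778)*(Y(-30, -173) + C) = (20977 + 3778)*(-4*(-30) + 100) = 24755*(120 + 100) = 24755*220 = 5446100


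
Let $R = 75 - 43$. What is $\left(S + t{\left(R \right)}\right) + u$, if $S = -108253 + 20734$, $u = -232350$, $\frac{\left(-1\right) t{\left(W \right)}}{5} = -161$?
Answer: $-319064$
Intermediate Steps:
$R = 32$ ($R = 75 - 43 = 32$)
$t{\left(W \right)} = 805$ ($t{\left(W \right)} = \left(-5\right) \left(-161\right) = 805$)
$S = -87519$
$\left(S + t{\left(R \right)}\right) + u = \left(-87519 + 805\right) - 232350 = -86714 - 232350 = -319064$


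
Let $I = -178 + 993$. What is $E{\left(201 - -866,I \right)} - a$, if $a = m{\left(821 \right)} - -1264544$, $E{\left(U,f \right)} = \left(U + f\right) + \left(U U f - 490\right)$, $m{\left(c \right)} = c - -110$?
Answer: $926604452$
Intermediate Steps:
$m{\left(c \right)} = 110 + c$ ($m{\left(c \right)} = c + 110 = 110 + c$)
$I = 815$
$E{\left(U,f \right)} = -490 + U + f + f U^{2}$ ($E{\left(U,f \right)} = \left(U + f\right) + \left(U^{2} f - 490\right) = \left(U + f\right) + \left(f U^{2} - 490\right) = \left(U + f\right) + \left(-490 + f U^{2}\right) = -490 + U + f + f U^{2}$)
$a = 1265475$ ($a = \left(110 + 821\right) - -1264544 = 931 + 1264544 = 1265475$)
$E{\left(201 - -866,I \right)} - a = \left(-490 + \left(201 - -866\right) + 815 + 815 \left(201 - -866\right)^{2}\right) - 1265475 = \left(-490 + \left(201 + 866\right) + 815 + 815 \left(201 + 866\right)^{2}\right) - 1265475 = \left(-490 + 1067 + 815 + 815 \cdot 1067^{2}\right) - 1265475 = \left(-490 + 1067 + 815 + 815 \cdot 1138489\right) - 1265475 = \left(-490 + 1067 + 815 + 927868535\right) - 1265475 = 927869927 - 1265475 = 926604452$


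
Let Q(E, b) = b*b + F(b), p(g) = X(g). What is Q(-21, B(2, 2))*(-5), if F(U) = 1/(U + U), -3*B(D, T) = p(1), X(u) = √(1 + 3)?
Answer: 55/36 ≈ 1.5278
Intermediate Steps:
X(u) = 2 (X(u) = √4 = 2)
p(g) = 2
B(D, T) = -⅔ (B(D, T) = -⅓*2 = -⅔)
F(U) = 1/(2*U)
Q(E, b) = b² + 1/(2*b) (Q(E, b) = b*b + 1/(2*b) = b² + 1/(2*b))
Q(-21, B(2, 2))*(-5) = ((½ + (-⅔)³)/(-⅔))*(-5) = -3*(½ - 8/27)/2*(-5) = -3/2*11/54*(-5) = -11/36*(-5) = 55/36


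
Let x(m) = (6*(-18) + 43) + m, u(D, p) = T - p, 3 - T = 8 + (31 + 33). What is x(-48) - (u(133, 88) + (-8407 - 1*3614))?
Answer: 12065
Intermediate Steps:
T = -69 (T = 3 - (8 + (31 + 33)) = 3 - (8 + 64) = 3 - 1*72 = 3 - 72 = -69)
u(D, p) = -69 - p
x(m) = -65 + m (x(m) = (-108 + 43) + m = -65 + m)
x(-48) - (u(133, 88) + (-8407 - 1*3614)) = (-65 - 48) - ((-69 - 1*88) + (-8407 - 1*3614)) = -113 - ((-69 - 88) + (-8407 - 3614)) = -113 - (-157 - 12021) = -113 - 1*(-12178) = -113 + 12178 = 12065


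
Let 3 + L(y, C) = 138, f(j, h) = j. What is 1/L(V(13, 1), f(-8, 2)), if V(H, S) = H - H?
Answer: 1/135 ≈ 0.0074074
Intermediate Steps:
V(H, S) = 0
L(y, C) = 135 (L(y, C) = -3 + 138 = 135)
1/L(V(13, 1), f(-8, 2)) = 1/135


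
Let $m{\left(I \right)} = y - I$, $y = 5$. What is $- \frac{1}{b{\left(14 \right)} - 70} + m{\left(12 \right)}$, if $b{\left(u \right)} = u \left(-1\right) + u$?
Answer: $- \frac{489}{70} \approx -6.9857$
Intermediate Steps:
$b{\left(u \right)} = 0$ ($b{\left(u \right)} = - u + u = 0$)
$m{\left(I \right)} = 5 - I$
$- \frac{1}{b{\left(14 \right)} - 70} + m{\left(12 \right)} = - \frac{1}{0 - 70} + \left(5 - 12\right) = - \frac{1}{-70} + \left(5 - 12\right) = \left(-1\right) \left(- \frac{1}{70}\right) - 7 = \frac{1}{70} - 7 = - \frac{489}{70}$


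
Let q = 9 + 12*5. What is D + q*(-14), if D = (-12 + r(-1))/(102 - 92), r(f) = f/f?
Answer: -9671/10 ≈ -967.10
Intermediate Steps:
q = 69 (q = 9 + 60 = 69)
r(f) = 1
D = -11/10 (D = (-12 + 1)/(102 - 92) = -11/10 ≈ -1.1000)
D + q*(-14) = -11/10 + 69*(-14) = -11/10 - 966 = -9671/10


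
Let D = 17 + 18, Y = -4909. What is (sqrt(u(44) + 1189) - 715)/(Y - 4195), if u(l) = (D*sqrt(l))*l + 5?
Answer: 715/9104 - sqrt(1194 + 3080*sqrt(11))/9104 ≈ 0.066804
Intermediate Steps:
D = 35
u(l) = 5 + 35*l**(3/2) (u(l) = (35*sqrt(l))*l + 5 = 35*l**(3/2) + 5 = 5 + 35*l**(3/2))
(sqrt(u(44) + 1189) - 715)/(Y - 4195) = (sqrt((5 + 35*44**(3/2)) + 1189) - 715)/(-4909 - 4195) = (sqrt((5 + 35*(88*sqrt(11))) + 1189) - 715)/(-9104) = (sqrt((5 + 3080*sqrt(11)) + 1189) - 715)*(-1/9104) = (sqrt(1194 + 3080*sqrt(11)) - 715)*(-1/9104) = (-715 + sqrt(1194 + 3080*sqrt(11)))*(-1/9104) = 715/9104 - sqrt(1194 + 3080*sqrt(11))/9104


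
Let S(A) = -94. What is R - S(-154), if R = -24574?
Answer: -24480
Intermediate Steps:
R - S(-154) = -24574 - 1*(-94) = -24574 + 94 = -24480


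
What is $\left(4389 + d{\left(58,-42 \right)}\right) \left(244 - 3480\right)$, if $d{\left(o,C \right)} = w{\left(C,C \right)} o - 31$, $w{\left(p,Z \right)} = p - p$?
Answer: $-14102488$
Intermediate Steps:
$w{\left(p,Z \right)} = 0$
$d{\left(o,C \right)} = -31$ ($d{\left(o,C \right)} = 0 o - 31 = 0 - 31 = -31$)
$\left(4389 + d{\left(58,-42 \right)}\right) \left(244 - 3480\right) = \left(4389 - 31\right) \left(244 - 3480\right) = 4358 \left(-3236\right) = -14102488$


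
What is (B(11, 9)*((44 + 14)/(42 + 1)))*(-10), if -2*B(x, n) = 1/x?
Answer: 290/473 ≈ 0.61311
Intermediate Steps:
B(x, n) = -1/(2*x)
(B(11, 9)*((44 + 14)/(42 + 1)))*(-10) = ((-1/2/11)*((44 + 14)/(42 + 1)))*(-10) = ((-1/2*1/11)*(58/43))*(-10) = -29/(11*43)*(-10) = -1/22*58/43*(-10) = -29/473*(-10) = 290/473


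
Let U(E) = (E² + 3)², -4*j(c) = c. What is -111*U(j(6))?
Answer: -48951/16 ≈ -3059.4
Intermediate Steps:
j(c) = -c/4
U(E) = (3 + E²)²
-111*U(j(6)) = -111*(3 + (-¼*6)²)² = -111*(3 + (-3/2)²)² = -111*(3 + 9/4)² = -111*(21/4)² = -111*441/16 = -48951/16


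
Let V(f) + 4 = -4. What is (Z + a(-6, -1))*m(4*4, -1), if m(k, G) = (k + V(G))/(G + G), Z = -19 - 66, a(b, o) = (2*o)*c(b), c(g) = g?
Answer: 292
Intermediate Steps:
V(f) = -8 (V(f) = -4 - 4 = -8)
a(b, o) = 2*b*o (a(b, o) = (2*o)*b = 2*b*o)
Z = -85
m(k, G) = (-8 + k)/(2*G) (m(k, G) = (k - 8)/(G + G) = (-8 + k)/((2*G)) = (-8 + k)*(1/(2*G)) = (-8 + k)/(2*G))
(Z + a(-6, -1))*m(4*4, -1) = (-85 + 2*(-6)*(-1))*((1/2)*(-8 + 4*4)/(-1)) = (-85 + 12)*((1/2)*(-1)*(-8 + 16)) = -73*(-1)*8/2 = -73*(-4) = 292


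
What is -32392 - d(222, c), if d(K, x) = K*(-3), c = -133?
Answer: -31726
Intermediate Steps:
d(K, x) = -3*K
-32392 - d(222, c) = -32392 - (-3)*222 = -32392 - 1*(-666) = -32392 + 666 = -31726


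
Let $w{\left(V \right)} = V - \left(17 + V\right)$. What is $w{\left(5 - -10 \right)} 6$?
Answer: $-102$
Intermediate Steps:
$w{\left(V \right)} = -17$
$w{\left(5 - -10 \right)} 6 = \left(-17\right) 6 = -102$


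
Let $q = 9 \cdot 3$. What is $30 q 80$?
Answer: $64800$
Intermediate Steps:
$q = 27$
$30 q 80 = 30 \cdot 27 \cdot 80 = 810 \cdot 80 = 64800$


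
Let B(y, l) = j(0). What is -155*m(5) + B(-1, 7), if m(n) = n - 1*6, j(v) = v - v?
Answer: 155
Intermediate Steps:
j(v) = 0
B(y, l) = 0
m(n) = -6 + n (m(n) = n - 6 = -6 + n)
-155*m(5) + B(-1, 7) = -155*(-6 + 5) + 0 = -155*(-1) + 0 = 155 + 0 = 155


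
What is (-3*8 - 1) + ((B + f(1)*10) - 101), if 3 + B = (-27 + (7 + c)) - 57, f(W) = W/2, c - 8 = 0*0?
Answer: -193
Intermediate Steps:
c = 8 (c = 8 + 0*0 = 8 + 0 = 8)
f(W) = W/2 (f(W) = W*(1/2) = W/2)
B = -72 (B = -3 + ((-27 + (7 + 8)) - 57) = -3 + ((-27 + 15) - 57) = -3 + (-12 - 57) = -3 - 69 = -72)
(-3*8 - 1) + ((B + f(1)*10) - 101) = (-3*8 - 1) + ((-72 + ((1/2)*1)*10) - 101) = (-24 - 1) + ((-72 + (1/2)*10) - 101) = -25 + ((-72 + 5) - 101) = -25 + (-67 - 101) = -25 - 168 = -193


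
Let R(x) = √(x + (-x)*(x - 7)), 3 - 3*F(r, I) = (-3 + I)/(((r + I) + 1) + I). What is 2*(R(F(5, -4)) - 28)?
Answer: -56 + 7*I/3 ≈ -56.0 + 2.3333*I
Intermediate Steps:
F(r, I) = 1 - (-3 + I)/(3*(1 + r + 2*I)) (F(r, I) = 1 - (-3 + I)/(3*(((r + I) + 1) + I)) = 1 - (-3 + I)/(3*(((I + r) + 1) + I)) = 1 - (-3 + I)/(3*((1 + I + r) + I)) = 1 - (-3 + I)/(3*(1 + r + 2*I)))
R(x) = √(x - x*(-7 + x)) (R(x) = √(x + (-x)*(-7 + x)) = √(x - x*(-7 + x)))
2*(R(F(5, -4)) - 28) = 2*(√(((2 + 5 + (5/3)*(-4))/(1 + 5 + 2*(-4)))*(8 - (2 + 5 + (5/3)*(-4))/(1 + 5 + 2*(-4)))) - 28) = 2*(√(((2 + 5 - 20/3)/(1 + 5 - 8))*(8 - (2 + 5 - 20/3)/(1 + 5 - 8))) - 28) = 2*(√(((⅓)/(-2))*(8 - 1/((-2)*3))) - 28) = 2*(√((-½*⅓)*(8 - (-1)/(2*3))) - 28) = 2*(√(-(8 - 1*(-⅙))/6) - 28) = 2*(√(-(8 + ⅙)/6) - 28) = 2*(√(-⅙*49/6) - 28) = 2*(√(-49/36) - 28) = 2*(7*I/6 - 28) = 2*(-28 + 7*I/6) = -56 + 7*I/3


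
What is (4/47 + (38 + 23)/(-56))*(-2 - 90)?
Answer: 60789/658 ≈ 92.385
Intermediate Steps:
(4/47 + (38 + 23)/(-56))*(-2 - 90) = (4*(1/47) + 61*(-1/56))*(-92) = (4/47 - 61/56)*(-92) = -2643/2632*(-92) = 60789/658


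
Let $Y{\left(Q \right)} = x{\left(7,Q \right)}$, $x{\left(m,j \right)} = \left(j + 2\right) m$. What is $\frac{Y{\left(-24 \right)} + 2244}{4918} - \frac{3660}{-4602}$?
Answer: $\frac{2301505}{1886053} \approx 1.2203$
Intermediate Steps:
$x{\left(m,j \right)} = m \left(2 + j\right)$ ($x{\left(m,j \right)} = \left(2 + j\right) m = m \left(2 + j\right)$)
$Y{\left(Q \right)} = 14 + 7 Q$ ($Y{\left(Q \right)} = 7 \left(2 + Q\right) = 14 + 7 Q$)
$\frac{Y{\left(-24 \right)} + 2244}{4918} - \frac{3660}{-4602} = \frac{\left(14 + 7 \left(-24\right)\right) + 2244}{4918} - \frac{3660}{-4602} = \left(\left(14 - 168\right) + 2244\right) \frac{1}{4918} - - \frac{610}{767} = \left(-154 + 2244\right) \frac{1}{4918} + \frac{610}{767} = 2090 \cdot \frac{1}{4918} + \frac{610}{767} = \frac{1045}{2459} + \frac{610}{767} = \frac{2301505}{1886053}$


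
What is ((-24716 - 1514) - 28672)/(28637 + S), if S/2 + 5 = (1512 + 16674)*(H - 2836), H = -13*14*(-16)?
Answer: -54902/2792899 ≈ -0.019658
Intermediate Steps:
H = 2912 (H = -182*(-16) = 2912)
S = 2764262 (S = -10 + 2*((1512 + 16674)*(2912 - 2836)) = -10 + 2*(18186*76) = -10 + 2*1382136 = -10 + 2764272 = 2764262)
((-24716 - 1514) - 28672)/(28637 + S) = ((-24716 - 1514) - 28672)/(28637 + 2764262) = (-26230 - 28672)/2792899 = -54902*1/2792899 = -54902/2792899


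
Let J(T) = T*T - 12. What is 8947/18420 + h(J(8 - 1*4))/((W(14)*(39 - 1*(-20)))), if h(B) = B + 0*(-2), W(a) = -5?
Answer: 513137/1086780 ≈ 0.47216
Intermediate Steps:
J(T) = -12 + T² (J(T) = T² - 12 = -12 + T²)
h(B) = B (h(B) = B + 0 = B)
8947/18420 + h(J(8 - 1*4))/((W(14)*(39 - 1*(-20)))) = 8947/18420 + (-12 + (8 - 1*4)²)/((-5*(39 - 1*(-20)))) = 8947*(1/18420) + (-12 + (8 - 4)²)/((-5*(39 + 20))) = 8947/18420 + (-12 + 4²)/((-5*59)) = 8947/18420 + (-12 + 16)/(-295) = 8947/18420 + 4*(-1/295) = 8947/18420 - 4/295 = 513137/1086780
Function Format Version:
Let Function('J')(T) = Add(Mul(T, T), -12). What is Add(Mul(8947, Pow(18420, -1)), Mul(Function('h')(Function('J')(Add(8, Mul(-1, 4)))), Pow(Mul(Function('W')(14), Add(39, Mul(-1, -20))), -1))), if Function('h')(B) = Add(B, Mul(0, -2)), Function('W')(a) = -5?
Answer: Rational(513137, 1086780) ≈ 0.47216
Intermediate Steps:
Function('J')(T) = Add(-12, Pow(T, 2)) (Function('J')(T) = Add(Pow(T, 2), -12) = Add(-12, Pow(T, 2)))
Function('h')(B) = B (Function('h')(B) = Add(B, 0) = B)
Add(Mul(8947, Pow(18420, -1)), Mul(Function('h')(Function('J')(Add(8, Mul(-1, 4)))), Pow(Mul(Function('W')(14), Add(39, Mul(-1, -20))), -1))) = Add(Mul(8947, Pow(18420, -1)), Mul(Add(-12, Pow(Add(8, Mul(-1, 4)), 2)), Pow(Mul(-5, Add(39, Mul(-1, -20))), -1))) = Add(Mul(8947, Rational(1, 18420)), Mul(Add(-12, Pow(Add(8, -4), 2)), Pow(Mul(-5, Add(39, 20)), -1))) = Add(Rational(8947, 18420), Mul(Add(-12, Pow(4, 2)), Pow(Mul(-5, 59), -1))) = Add(Rational(8947, 18420), Mul(Add(-12, 16), Pow(-295, -1))) = Add(Rational(8947, 18420), Mul(4, Rational(-1, 295))) = Add(Rational(8947, 18420), Rational(-4, 295)) = Rational(513137, 1086780)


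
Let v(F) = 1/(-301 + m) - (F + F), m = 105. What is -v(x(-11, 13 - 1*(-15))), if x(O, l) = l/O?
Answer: -10965/2156 ≈ -5.0858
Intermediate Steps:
v(F) = -1/196 - 2*F (v(F) = 1/(-301 + 105) - (F + F) = 1/(-196) - 2*F = -1/196 - 2*F)
-v(x(-11, 13 - 1*(-15))) = -(-1/196 - 2*(13 - 1*(-15))/(-11)) = -(-1/196 - 2*(13 + 15)*(-1)/11) = -(-1/196 - 56*(-1)/11) = -(-1/196 - 2*(-28/11)) = -(-1/196 + 56/11) = -1*10965/2156 = -10965/2156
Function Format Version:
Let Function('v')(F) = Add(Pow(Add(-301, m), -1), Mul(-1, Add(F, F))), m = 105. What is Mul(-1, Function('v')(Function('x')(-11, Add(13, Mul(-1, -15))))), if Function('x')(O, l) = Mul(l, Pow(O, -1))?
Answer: Rational(-10965, 2156) ≈ -5.0858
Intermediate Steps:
Function('v')(F) = Add(Rational(-1, 196), Mul(-2, F)) (Function('v')(F) = Add(Pow(Add(-301, 105), -1), Mul(-1, Add(F, F))) = Add(Pow(-196, -1), Mul(-1, Mul(2, F))) = Add(Rational(-1, 196), Mul(-2, F)))
Mul(-1, Function('v')(Function('x')(-11, Add(13, Mul(-1, -15))))) = Mul(-1, Add(Rational(-1, 196), Mul(-2, Mul(Add(13, Mul(-1, -15)), Pow(-11, -1))))) = Mul(-1, Add(Rational(-1, 196), Mul(-2, Mul(Add(13, 15), Rational(-1, 11))))) = Mul(-1, Add(Rational(-1, 196), Mul(-2, Mul(28, Rational(-1, 11))))) = Mul(-1, Add(Rational(-1, 196), Mul(-2, Rational(-28, 11)))) = Mul(-1, Add(Rational(-1, 196), Rational(56, 11))) = Mul(-1, Rational(10965, 2156)) = Rational(-10965, 2156)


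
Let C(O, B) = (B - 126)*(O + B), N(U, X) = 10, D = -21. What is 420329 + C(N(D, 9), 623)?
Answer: 734930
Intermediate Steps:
C(O, B) = (-126 + B)*(B + O)
420329 + C(N(D, 9), 623) = 420329 + (623**2 - 126*623 - 126*10 + 623*10) = 420329 + (388129 - 78498 - 1260 + 6230) = 420329 + 314601 = 734930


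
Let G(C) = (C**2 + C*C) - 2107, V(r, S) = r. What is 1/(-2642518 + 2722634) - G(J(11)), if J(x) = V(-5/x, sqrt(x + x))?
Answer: 20421328173/9694036 ≈ 2106.6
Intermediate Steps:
J(x) = -5/x
G(C) = -2107 + 2*C**2 (G(C) = (C**2 + C**2) - 2107 = 2*C**2 - 2107 = -2107 + 2*C**2)
1/(-2642518 + 2722634) - G(J(11)) = 1/(-2642518 + 2722634) - (-2107 + 2*(-5/11)**2) = 1/80116 - (-2107 + 2*(-5*1/11)**2) = 1/80116 - (-2107 + 2*(-5/11)**2) = 1/80116 - (-2107 + 2*(25/121)) = 1/80116 - (-2107 + 50/121) = 1/80116 - 1*(-254897/121) = 1/80116 + 254897/121 = 20421328173/9694036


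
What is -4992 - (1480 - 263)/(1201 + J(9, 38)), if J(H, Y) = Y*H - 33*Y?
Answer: -1443905/289 ≈ -4996.2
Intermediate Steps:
J(H, Y) = -33*Y + H*Y (J(H, Y) = H*Y - 33*Y = -33*Y + H*Y)
-4992 - (1480 - 263)/(1201 + J(9, 38)) = -4992 - (1480 - 263)/(1201 + 38*(-33 + 9)) = -4992 - 1217/(1201 + 38*(-24)) = -4992 - 1217/(1201 - 912) = -4992 - 1217/289 = -1443905/289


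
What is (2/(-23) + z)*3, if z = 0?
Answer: -6/23 ≈ -0.26087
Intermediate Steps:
(2/(-23) + z)*3 = (2/(-23) + 0)*3 = (2*(-1/23) + 0)*3 = (-2/23 + 0)*3 = -2/23*3 = -6/23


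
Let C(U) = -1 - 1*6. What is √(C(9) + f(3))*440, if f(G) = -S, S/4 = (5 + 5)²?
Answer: 440*I*√407 ≈ 8876.7*I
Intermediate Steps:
C(U) = -7 (C(U) = -1 - 6 = -7)
S = 400 (S = 4*(5 + 5)² = 4*10² = 4*100 = 400)
f(G) = -400 (f(G) = -1*400 = -400)
√(C(9) + f(3))*440 = √(-7 - 400)*440 = √(-407)*440 = (I*√407)*440 = 440*I*√407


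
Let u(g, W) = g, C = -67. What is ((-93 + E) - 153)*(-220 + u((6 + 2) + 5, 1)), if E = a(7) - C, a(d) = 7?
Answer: 35604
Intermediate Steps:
E = 74 (E = 7 - 1*(-67) = 7 + 67 = 74)
((-93 + E) - 153)*(-220 + u((6 + 2) + 5, 1)) = ((-93 + 74) - 153)*(-220 + ((6 + 2) + 5)) = (-19 - 153)*(-220 + (8 + 5)) = -172*(-220 + 13) = -172*(-207) = 35604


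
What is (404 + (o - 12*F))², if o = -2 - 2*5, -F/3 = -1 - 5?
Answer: 30976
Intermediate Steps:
F = 18 (F = -3*(-1 - 5) = -3*(-6) = 18)
o = -12 (o = -2 - 10 = -12)
(404 + (o - 12*F))² = (404 + (-12 - 12*18))² = (404 + (-12 - 3*72))² = (404 + (-12 - 216))² = (404 - 228)² = 176² = 30976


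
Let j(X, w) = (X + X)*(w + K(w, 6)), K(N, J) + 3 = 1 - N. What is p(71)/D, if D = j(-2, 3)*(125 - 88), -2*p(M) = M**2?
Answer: -5041/592 ≈ -8.5152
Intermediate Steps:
K(N, J) = -2 - N (K(N, J) = -3 + (1 - N) = -2 - N)
j(X, w) = -4*X (j(X, w) = (X + X)*(w + (-2 - w)) = (2*X)*(-2) = -4*X)
p(M) = -M**2/2
D = 296 (D = (-4*(-2))*(125 - 88) = 8*37 = 296)
p(71)/D = -1/2*71**2/296 = -1/2*5041*(1/296) = -5041/2*1/296 = -5041/592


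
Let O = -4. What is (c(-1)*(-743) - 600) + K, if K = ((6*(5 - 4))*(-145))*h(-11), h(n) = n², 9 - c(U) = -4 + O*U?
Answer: -112557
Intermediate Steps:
c(U) = 13 + 4*U (c(U) = 9 - (-4 - 4*U) = 9 + (4 + 4*U) = 13 + 4*U)
K = -105270 (K = ((6*(5 - 4))*(-145))*(-11)² = ((6*1)*(-145))*121 = (6*(-145))*121 = -870*121 = -105270)
(c(-1)*(-743) - 600) + K = ((13 + 4*(-1))*(-743) - 600) - 105270 = ((13 - 4)*(-743) - 600) - 105270 = (9*(-743) - 600) - 105270 = (-6687 - 600) - 105270 = -7287 - 105270 = -112557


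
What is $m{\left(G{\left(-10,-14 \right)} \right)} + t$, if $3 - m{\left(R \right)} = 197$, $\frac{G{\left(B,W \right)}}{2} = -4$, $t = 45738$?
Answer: $45544$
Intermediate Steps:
$G{\left(B,W \right)} = -8$ ($G{\left(B,W \right)} = 2 \left(-4\right) = -8$)
$m{\left(R \right)} = -194$ ($m{\left(R \right)} = 3 - 197 = -194$)
$m{\left(G{\left(-10,-14 \right)} \right)} + t = -194 + 45738 = 45544$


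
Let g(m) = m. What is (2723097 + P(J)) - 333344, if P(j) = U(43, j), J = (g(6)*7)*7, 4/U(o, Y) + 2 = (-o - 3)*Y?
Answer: 16161899537/6763 ≈ 2.3898e+6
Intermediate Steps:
U(o, Y) = 4/(-2 + Y*(-3 - o)) (U(o, Y) = 4/(-2 + (-o - 3)*Y) = 4/(-2 + (-3 - o)*Y) = 4/(-2 + Y*(-3 - o)))
J = 294 (J = (6*7)*7 = 42*7 = 294)
P(j) = -4/(2 + 46*j) (P(j) = -4/(2 + 3*j + j*43) = -4/(2 + 3*j + 43*j) = -4/(2 + 46*j))
(2723097 + P(J)) - 333344 = (2723097 - 2/(1 + 23*294)) - 333344 = (2723097 - 2/(1 + 6762)) - 333344 = (2723097 - 2/6763) - 333344 = 18416305009/6763 - 333344 = 16161899537/6763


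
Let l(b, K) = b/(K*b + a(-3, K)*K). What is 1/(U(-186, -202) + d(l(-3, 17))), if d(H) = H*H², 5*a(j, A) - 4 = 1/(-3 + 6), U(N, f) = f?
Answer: -160989184/32519724043 ≈ -0.0049505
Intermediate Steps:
a(j, A) = 13/15 (a(j, A) = ⅘ + 1/(5*(-3 + 6)) = ⅘ + (⅕)/3 = ⅘ + (⅕)*(⅓) = ⅘ + 1/15 = 13/15)
l(b, K) = b/(13*K/15 + K*b) (l(b, K) = b/(K*b + 13*K/15) = b/(13*K/15 + K*b))
d(H) = H³
1/(U(-186, -202) + d(l(-3, 17))) = 1/(-202 + (15*(-3)/(17*(13 + 15*(-3))))³) = 1/(-202 + (15*(-3)*(1/17)/(13 - 45))³) = 1/(-202 + (15*(-3)*(1/17)/(-32))³) = 1/(-202 + (15*(-3)*(1/17)*(-1/32))³) = 1/(-202 + (45/544)³) = 1/(-202 + 91125/160989184) = 1/(-32519724043/160989184) = -160989184/32519724043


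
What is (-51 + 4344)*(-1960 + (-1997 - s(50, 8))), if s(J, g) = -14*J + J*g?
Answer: -15699501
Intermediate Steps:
(-51 + 4344)*(-1960 + (-1997 - s(50, 8))) = (-51 + 4344)*(-1960 + (-1997 - 50*(-14 + 8))) = 4293*(-1960 + (-1997 - 50*(-6))) = 4293*(-1960 + (-1997 - 1*(-300))) = 4293*(-1960 + (-1997 + 300)) = 4293*(-1960 - 1697) = 4293*(-3657) = -15699501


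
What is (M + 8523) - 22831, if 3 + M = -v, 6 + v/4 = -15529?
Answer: 47829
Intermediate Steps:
v = -62140 (v = -24 + 4*(-15529) = -24 - 62116 = -62140)
M = 62137 (M = -3 - 1*(-62140) = -3 + 62140 = 62137)
(M + 8523) - 22831 = (62137 + 8523) - 22831 = 70660 - 22831 = 47829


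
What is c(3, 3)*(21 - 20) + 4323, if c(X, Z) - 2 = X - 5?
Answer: 4323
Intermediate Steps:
c(X, Z) = -3 + X (c(X, Z) = 2 + (X - 5) = 2 + (-5 + X) = -3 + X)
c(3, 3)*(21 - 20) + 4323 = (-3 + 3)*(21 - 20) + 4323 = 0*1 + 4323 = 0 + 4323 = 4323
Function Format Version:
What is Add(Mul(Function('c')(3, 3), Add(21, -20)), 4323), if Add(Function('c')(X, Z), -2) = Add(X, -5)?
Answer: 4323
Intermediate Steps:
Function('c')(X, Z) = Add(-3, X) (Function('c')(X, Z) = Add(2, Add(X, -5)) = Add(2, Add(-5, X)) = Add(-3, X))
Add(Mul(Function('c')(3, 3), Add(21, -20)), 4323) = Add(Mul(Add(-3, 3), Add(21, -20)), 4323) = Add(Mul(0, 1), 4323) = Add(0, 4323) = 4323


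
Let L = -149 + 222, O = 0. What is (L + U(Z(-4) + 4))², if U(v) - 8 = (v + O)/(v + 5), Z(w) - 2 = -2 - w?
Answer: 1125721/169 ≈ 6661.1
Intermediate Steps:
Z(w) = -w (Z(w) = 2 + (-2 - w) = -w)
U(v) = 8 + v/(5 + v) (U(v) = 8 + (v + 0)/(v + 5) = 8 + v/(5 + v))
L = 73
(L + U(Z(-4) + 4))² = (73 + (40 + 9*(-1*(-4) + 4))/(5 + (-1*(-4) + 4)))² = (73 + (40 + 9*(4 + 4))/(5 + (4 + 4)))² = (73 + (40 + 9*8)/(5 + 8))² = (73 + (40 + 72)/13)² = (73 + (1/13)*112)² = (73 + 112/13)² = (1061/13)² = 1125721/169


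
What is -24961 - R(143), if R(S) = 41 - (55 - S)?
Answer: -25090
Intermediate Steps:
R(S) = -14 + S (R(S) = 41 + (-55 + S) = -14 + S)
-24961 - R(143) = -24961 - (-14 + 143) = -24961 - 1*129 = -24961 - 129 = -25090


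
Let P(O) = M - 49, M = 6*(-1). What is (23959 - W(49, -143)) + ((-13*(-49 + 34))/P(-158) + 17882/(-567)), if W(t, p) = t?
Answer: 148907855/6237 ≈ 23875.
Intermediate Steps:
M = -6
P(O) = -55 (P(O) = -6 - 49 = -55)
(23959 - W(49, -143)) + ((-13*(-49 + 34))/P(-158) + 17882/(-567)) = (23959 - 1*49) + (-13*(-49 + 34)/(-55) + 17882/(-567)) = (23959 - 49) + (-13*(-15)*(-1/55) + 17882*(-1/567)) = 23910 + (195*(-1/55) - 17882/567) = 23910 + (-39/11 - 17882/567) = 23910 - 218815/6237 = 148907855/6237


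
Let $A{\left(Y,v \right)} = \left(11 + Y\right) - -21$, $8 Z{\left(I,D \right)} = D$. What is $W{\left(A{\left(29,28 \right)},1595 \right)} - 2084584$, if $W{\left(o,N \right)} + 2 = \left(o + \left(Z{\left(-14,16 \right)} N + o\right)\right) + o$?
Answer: $-2081213$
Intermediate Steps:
$Z{\left(I,D \right)} = \frac{D}{8}$
$A{\left(Y,v \right)} = 32 + Y$ ($A{\left(Y,v \right)} = \left(11 + Y\right) + 21 = 32 + Y$)
$W{\left(o,N \right)} = -2 + 2 N + 3 o$ ($W{\left(o,N \right)} = -2 + \left(\left(o + \left(\frac{1}{8} \cdot 16 N + o\right)\right) + o\right) = -2 + \left(\left(o + \left(2 N + o\right)\right) + o\right) = -2 + \left(\left(o + \left(o + 2 N\right)\right) + o\right) = -2 + \left(\left(2 N + 2 o\right) + o\right) = -2 + \left(2 N + 3 o\right) = -2 + 2 N + 3 o$)
$W{\left(A{\left(29,28 \right)},1595 \right)} - 2084584 = \left(-2 + 2 \cdot 1595 + 3 \left(32 + 29\right)\right) - 2084584 = \left(-2 + 3190 + 3 \cdot 61\right) - 2084584 = \left(-2 + 3190 + 183\right) - 2084584 = 3371 - 2084584 = -2081213$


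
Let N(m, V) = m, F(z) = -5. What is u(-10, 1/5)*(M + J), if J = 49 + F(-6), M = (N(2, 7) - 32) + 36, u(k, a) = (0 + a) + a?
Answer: 20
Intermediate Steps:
u(k, a) = 2*a (u(k, a) = a + a = 2*a)
M = 6 (M = (2 - 32) + 36 = -30 + 36 = 6)
J = 44 (J = 49 - 5 = 44)
u(-10, 1/5)*(M + J) = (2/5)*(6 + 44) = (2*(1/5))*50 = (2/5)*50 = 20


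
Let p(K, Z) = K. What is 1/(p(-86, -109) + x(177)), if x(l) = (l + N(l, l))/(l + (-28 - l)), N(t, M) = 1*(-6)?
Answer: -28/2579 ≈ -0.010857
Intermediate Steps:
N(t, M) = -6
x(l) = 3/14 - l/28 (x(l) = (l - 6)/(l + (-28 - l)) = (-6 + l)/(-28) = (-6 + l)*(-1/28) = 3/14 - l/28)
1/(p(-86, -109) + x(177)) = 1/(-86 + (3/14 - 1/28*177)) = 1/(-86 + (3/14 - 177/28)) = 1/(-86 - 171/28) = 1/(-2579/28) = -28/2579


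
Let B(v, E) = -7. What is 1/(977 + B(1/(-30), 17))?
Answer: 1/970 ≈ 0.0010309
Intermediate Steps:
1/(977 + B(1/(-30), 17)) = 1/(977 - 7) = 1/970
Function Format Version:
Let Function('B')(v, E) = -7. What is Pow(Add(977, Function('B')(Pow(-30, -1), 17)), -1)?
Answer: Rational(1, 970) ≈ 0.0010309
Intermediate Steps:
Pow(Add(977, Function('B')(Pow(-30, -1), 17)), -1) = Pow(Add(977, -7), -1) = Pow(970, -1) = Rational(1, 970)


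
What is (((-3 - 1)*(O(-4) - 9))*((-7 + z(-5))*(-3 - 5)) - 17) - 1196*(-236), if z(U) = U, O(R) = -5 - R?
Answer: 286079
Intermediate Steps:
(((-3 - 1)*(O(-4) - 9))*((-7 + z(-5))*(-3 - 5)) - 17) - 1196*(-236) = (((-3 - 1)*((-5 - 1*(-4)) - 9))*((-7 - 5)*(-3 - 5)) - 17) - 1196*(-236) = ((-4*((-5 + 4) - 9))*(-12*(-8)) - 17) + 282256 = (-4*(-1 - 9)*96 - 17) + 282256 = (-4*(-10)*96 - 17) + 282256 = (40*96 - 17) + 282256 = (3840 - 17) + 282256 = 3823 + 282256 = 286079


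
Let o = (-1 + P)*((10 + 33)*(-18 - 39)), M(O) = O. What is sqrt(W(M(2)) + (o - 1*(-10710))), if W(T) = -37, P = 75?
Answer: I*sqrt(170701) ≈ 413.16*I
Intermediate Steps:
o = -181374 (o = (-1 + 75)*((10 + 33)*(-18 - 39)) = 74*(43*(-57)) = 74*(-2451) = -181374)
sqrt(W(M(2)) + (o - 1*(-10710))) = sqrt(-37 + (-181374 - 1*(-10710))) = sqrt(-37 + (-181374 + 10710)) = sqrt(-37 - 170664) = sqrt(-170701) = I*sqrt(170701)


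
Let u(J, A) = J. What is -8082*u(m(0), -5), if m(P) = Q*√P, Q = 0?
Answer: 0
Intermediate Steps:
m(P) = 0 (m(P) = 0*√P = 0)
-8082*u(m(0), -5) = -8082*0 = 0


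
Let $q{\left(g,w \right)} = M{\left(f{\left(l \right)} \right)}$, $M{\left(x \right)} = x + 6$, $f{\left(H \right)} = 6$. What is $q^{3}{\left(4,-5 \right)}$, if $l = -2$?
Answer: $1728$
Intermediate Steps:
$M{\left(x \right)} = 6 + x$
$q{\left(g,w \right)} = 12$ ($q{\left(g,w \right)} = 6 + 6 = 12$)
$q^{3}{\left(4,-5 \right)} = 12^{3} = 1728$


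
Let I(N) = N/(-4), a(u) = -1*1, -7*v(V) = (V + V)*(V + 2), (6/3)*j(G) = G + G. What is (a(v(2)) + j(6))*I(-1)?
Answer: 5/4 ≈ 1.2500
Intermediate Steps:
j(G) = G (j(G) = (G + G)/2 = (2*G)/2 = G)
v(V) = -2*V*(2 + V)/7 (v(V) = -(V + V)*(V + 2)/7 = -2*V*(2 + V)/7)
a(u) = -1
I(N) = -N/4 (I(N) = N*(-1/4) = -N/4)
(a(v(2)) + j(6))*I(-1) = (-1 + 6)*(-1/4*(-1)) = 5*(1/4) = 5/4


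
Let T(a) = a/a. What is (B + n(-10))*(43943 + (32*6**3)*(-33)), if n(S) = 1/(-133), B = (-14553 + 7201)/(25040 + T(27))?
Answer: 184679125121/3330453 ≈ 55452.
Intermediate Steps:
T(a) = 1
B = -7352/25041 (B = (-14553 + 7201)/(25040 + 1) = -7352/25041 ≈ -0.29360)
n(S) = -1/133
(B + n(-10))*(43943 + (32*6**3)*(-33)) = (-7352/25041 - 1/133)*(43943 + (32*6**3)*(-33)) = -1002857*(43943 + (32*216)*(-33))/3330453 = -1002857*(43943 + 6912*(-33))/3330453 = -1002857*(43943 - 228096)/3330453 = -1002857/3330453*(-184153) = 184679125121/3330453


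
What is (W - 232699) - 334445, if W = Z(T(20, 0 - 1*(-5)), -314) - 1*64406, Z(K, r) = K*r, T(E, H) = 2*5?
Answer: -634690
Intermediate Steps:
T(E, H) = 10
W = -67546 (W = 10*(-314) - 1*64406 = -3140 - 64406 = -67546)
(W - 232699) - 334445 = (-67546 - 232699) - 334445 = -300245 - 334445 = -634690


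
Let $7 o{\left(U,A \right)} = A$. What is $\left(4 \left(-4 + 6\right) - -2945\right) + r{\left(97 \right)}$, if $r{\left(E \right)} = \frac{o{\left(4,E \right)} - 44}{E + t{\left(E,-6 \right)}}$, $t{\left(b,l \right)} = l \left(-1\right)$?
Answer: $\frac{2128902}{721} \approx 2952.7$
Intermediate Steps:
$t{\left(b,l \right)} = - l$
$o{\left(U,A \right)} = \frac{A}{7}$
$r{\left(E \right)} = \frac{-44 + \frac{E}{7}}{6 + E}$ ($r{\left(E \right)} = \frac{\frac{E}{7} - 44}{E - -6} = \frac{-44 + \frac{E}{7}}{E + 6} = \frac{-44 + \frac{E}{7}}{6 + E}$)
$\left(4 \left(-4 + 6\right) - -2945\right) + r{\left(97 \right)} = \left(4 \left(-4 + 6\right) - -2945\right) + \frac{-308 + 97}{7 \left(6 + 97\right)} = \left(4 \cdot 2 + 2945\right) + \frac{1}{7} \cdot \frac{1}{103} \left(-211\right) = \left(8 + 2945\right) + \frac{1}{7} \cdot \frac{1}{103} \left(-211\right) = 2953 - \frac{211}{721} = \frac{2128902}{721}$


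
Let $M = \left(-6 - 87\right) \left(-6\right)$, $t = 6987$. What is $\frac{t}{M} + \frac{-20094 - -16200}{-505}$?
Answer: $\frac{1900429}{93930} \approx 20.232$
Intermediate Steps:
$M = 558$ ($M = \left(-93\right) \left(-6\right) = 558$)
$\frac{t}{M} + \frac{-20094 - -16200}{-505} = \frac{6987}{558} + \frac{-20094 - -16200}{-505} = 6987 \cdot \frac{1}{558} + \left(-20094 + 16200\right) \left(- \frac{1}{505}\right) = \frac{2329}{186} - - \frac{3894}{505} = \frac{2329}{186} + \frac{3894}{505} = \frac{1900429}{93930}$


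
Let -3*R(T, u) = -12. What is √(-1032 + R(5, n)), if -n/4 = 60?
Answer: 2*I*√257 ≈ 32.062*I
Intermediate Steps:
n = -240 (n = -4*60 = -240)
R(T, u) = 4 (R(T, u) = -⅓*(-12) = 4)
√(-1032 + R(5, n)) = √(-1032 + 4) = √(-1028) = 2*I*√257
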